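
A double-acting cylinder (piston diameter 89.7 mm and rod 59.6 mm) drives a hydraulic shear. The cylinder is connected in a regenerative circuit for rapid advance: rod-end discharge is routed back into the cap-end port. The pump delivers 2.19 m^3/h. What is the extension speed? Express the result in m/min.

v ≈ 13.1 m/min

In regeneration the rod-end outflow joins the pump flow into the cap end, so the net volume the pump must supply per unit advance equals the rod cross-section area.
Rod cross-section A_rod = π/4 × (59.6 mm)² = 2790 mm^2
v = Q_pump / A_rod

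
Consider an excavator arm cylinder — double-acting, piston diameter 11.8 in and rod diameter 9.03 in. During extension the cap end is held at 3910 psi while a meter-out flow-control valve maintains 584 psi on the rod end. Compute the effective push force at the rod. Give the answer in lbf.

F ≈ 4.01e5 lbf

Cap-side area A_cap = π/4 × (11.8 in)² = 109.4 in^2
Rod-side annular area A_ann = π/4 × (11.8² − 9.03²) = 45.32 in^2
Net thrust = P_cap·A_cap − P_rod·A_ann = 4.276e5 lbf − 26460 lbf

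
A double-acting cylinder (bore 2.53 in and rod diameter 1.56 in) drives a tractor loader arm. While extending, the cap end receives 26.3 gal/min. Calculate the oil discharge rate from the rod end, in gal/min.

Cap-side area A_cap = π/4 × (2.53 in)² = 5.027 in^2
Rod-side annular area A_ann = π/4 × (2.53² − 1.56²) = 3.116 in^2
Piston speed v = Q_in/A_cap; rod-end outflow Q_out = v × A_ann = Q_in × A_ann/A_cap.

Q_out ≈ 16.3 gal/min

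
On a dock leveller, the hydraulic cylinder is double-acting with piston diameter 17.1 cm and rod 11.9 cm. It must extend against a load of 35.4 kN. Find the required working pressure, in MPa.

Cap-side area A_cap = π/4 × (17.1 cm)² = 229.7 cm^2
P = F / A = 35.4 kN / A

P ≈ 1.54 MPa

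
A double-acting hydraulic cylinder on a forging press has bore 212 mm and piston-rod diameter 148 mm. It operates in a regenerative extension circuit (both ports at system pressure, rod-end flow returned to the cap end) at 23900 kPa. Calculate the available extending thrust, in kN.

F ≈ 411 kN

With equal pressure on both faces, forces on the annular region cancel; the net push is pressure × rod cross-section.
Rod cross-section A_rod = π/4 × (148 mm)² = 17200 mm^2
F = P × A_rod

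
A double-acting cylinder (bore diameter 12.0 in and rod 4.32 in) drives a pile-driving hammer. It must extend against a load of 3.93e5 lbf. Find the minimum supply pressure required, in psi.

Cap-side area A_cap = π/4 × (12.0 in)² = 113.1 in^2
P = F / A = 3.93e5 lbf / A

P ≈ 3470 psi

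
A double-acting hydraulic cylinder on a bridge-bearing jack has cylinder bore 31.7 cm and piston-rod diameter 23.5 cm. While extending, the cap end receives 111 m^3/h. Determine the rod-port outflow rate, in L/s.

Q_out ≈ 13.9 L/s

Cap-side area A_cap = π/4 × (31.7 cm)² = 789.2 cm^2
Rod-side annular area A_ann = π/4 × (31.7² − 23.5²) = 355.5 cm^2
Piston speed v = Q_in/A_cap; rod-end outflow Q_out = v × A_ann = Q_in × A_ann/A_cap.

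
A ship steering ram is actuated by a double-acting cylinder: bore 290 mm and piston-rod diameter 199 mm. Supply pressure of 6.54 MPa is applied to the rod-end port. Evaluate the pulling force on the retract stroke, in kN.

F ≈ 229 kN

Rod-side annular area A_ann = π/4 × (290² − 199²) = 34950 mm^2
On retraction the pressure acts on the annular area (bore minus rod).
F = P × A_ann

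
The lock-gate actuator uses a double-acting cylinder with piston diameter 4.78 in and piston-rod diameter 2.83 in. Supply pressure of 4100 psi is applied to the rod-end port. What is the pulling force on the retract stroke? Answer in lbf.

Rod-side annular area A_ann = π/4 × (4.78² − 2.83²) = 11.65 in^2
On retraction the pressure acts on the annular area (bore minus rod).
F = P × A_ann

F ≈ 47800 lbf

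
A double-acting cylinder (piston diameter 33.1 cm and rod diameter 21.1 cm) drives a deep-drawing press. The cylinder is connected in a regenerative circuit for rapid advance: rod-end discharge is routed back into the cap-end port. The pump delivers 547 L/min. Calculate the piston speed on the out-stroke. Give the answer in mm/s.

In regeneration the rod-end outflow joins the pump flow into the cap end, so the net volume the pump must supply per unit advance equals the rod cross-section area.
Rod cross-section A_rod = π/4 × (21.1 cm)² = 349.7 cm^2
v = Q_pump / A_rod

v ≈ 261 mm/s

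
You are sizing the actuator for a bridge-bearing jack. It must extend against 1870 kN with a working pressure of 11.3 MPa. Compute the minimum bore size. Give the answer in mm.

Extension force acts on the full piston face: F = P × (π/4)D².
D = √(4F / (πP)) = √(4 × 1870 kN / (π × 11.3 MPa))

D ≈ 459 mm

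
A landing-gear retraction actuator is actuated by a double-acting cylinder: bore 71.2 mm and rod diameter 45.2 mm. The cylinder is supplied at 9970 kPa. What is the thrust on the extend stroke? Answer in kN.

Cap-side area A_cap = π/4 × (71.2 mm)² = 3982 mm^2
F = P × A_cap = 9970 kPa × A_cap

F ≈ 39.7 kN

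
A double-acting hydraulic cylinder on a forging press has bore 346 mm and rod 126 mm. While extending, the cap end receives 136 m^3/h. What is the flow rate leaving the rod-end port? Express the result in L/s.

Cap-side area A_cap = π/4 × (346 mm)² = 94020 mm^2
Rod-side annular area A_ann = π/4 × (346² − 126²) = 81560 mm^2
Piston speed v = Q_in/A_cap; rod-end outflow Q_out = v × A_ann = Q_in × A_ann/A_cap.

Q_out ≈ 32.8 L/s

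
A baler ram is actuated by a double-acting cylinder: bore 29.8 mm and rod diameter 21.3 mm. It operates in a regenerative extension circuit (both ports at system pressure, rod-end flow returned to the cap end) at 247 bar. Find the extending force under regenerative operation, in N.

F ≈ 8800 N

With equal pressure on both faces, forces on the annular region cancel; the net push is pressure × rod cross-section.
Rod cross-section A_rod = π/4 × (21.3 mm)² = 356.3 mm^2
F = P × A_rod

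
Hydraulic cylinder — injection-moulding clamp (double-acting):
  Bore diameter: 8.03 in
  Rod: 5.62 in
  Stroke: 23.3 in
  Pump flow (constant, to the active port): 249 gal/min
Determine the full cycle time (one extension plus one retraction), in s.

t ≈ 1.86 s

Cap-side area A_cap = π/4 × (8.03 in)² = 50.64 in^2
Rod-side annular area A_ann = π/4 × (8.03² − 5.62²) = 25.84 in^2
t_ext = A_cap·L/Q = 1.231 s
t_ret = A_ann·L/Q = 0.6280 s
t_cycle = t_ext + t_ret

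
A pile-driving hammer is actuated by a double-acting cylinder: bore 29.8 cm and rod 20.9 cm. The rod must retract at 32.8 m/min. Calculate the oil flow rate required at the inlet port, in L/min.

Q ≈ 1160 L/min

Rod-side annular area A_ann = π/4 × (29.8² − 20.9²) = 354.4 cm^2
Q = A × v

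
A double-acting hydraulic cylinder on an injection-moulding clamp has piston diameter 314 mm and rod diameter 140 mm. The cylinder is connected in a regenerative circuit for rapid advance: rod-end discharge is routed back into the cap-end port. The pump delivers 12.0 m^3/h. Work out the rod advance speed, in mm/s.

In regeneration the rod-end outflow joins the pump flow into the cap end, so the net volume the pump must supply per unit advance equals the rod cross-section area.
Rod cross-section A_rod = π/4 × (140 mm)² = 15390 mm^2
v = Q_pump / A_rod

v ≈ 217 mm/s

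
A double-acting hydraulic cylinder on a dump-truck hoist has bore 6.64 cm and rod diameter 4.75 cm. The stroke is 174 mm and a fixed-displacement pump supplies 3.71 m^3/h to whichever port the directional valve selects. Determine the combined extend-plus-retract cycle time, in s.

Cap-side area A_cap = π/4 × (6.64 cm)² = 34.63 cm^2
Rod-side annular area A_ann = π/4 × (6.64² − 4.75²) = 16.91 cm^2
t_ext = A_cap·L/Q = 0.5847 s
t_ret = A_ann·L/Q = 0.2855 s
t_cycle = t_ext + t_ret

t ≈ 0.870 s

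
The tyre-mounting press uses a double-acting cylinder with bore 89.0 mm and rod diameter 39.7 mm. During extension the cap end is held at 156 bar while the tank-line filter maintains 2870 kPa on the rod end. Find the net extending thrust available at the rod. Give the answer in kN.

Cap-side area A_cap = π/4 × (89.0 mm)² = 6221 mm^2
Rod-side annular area A_ann = π/4 × (89.0² − 39.7²) = 4983 mm^2
Net thrust = P_cap·A_cap − P_rod·A_ann = 97.05 kN − 14.30 kN

F ≈ 82.7 kN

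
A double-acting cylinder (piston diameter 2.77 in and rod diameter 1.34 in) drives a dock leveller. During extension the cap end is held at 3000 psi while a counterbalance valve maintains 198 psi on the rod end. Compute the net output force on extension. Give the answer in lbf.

F ≈ 17200 lbf

Cap-side area A_cap = π/4 × (2.77 in)² = 6.026 in^2
Rod-side annular area A_ann = π/4 × (2.77² − 1.34²) = 4.616 in^2
Net thrust = P_cap·A_cap − P_rod·A_ann = 18080 lbf − 914.0 lbf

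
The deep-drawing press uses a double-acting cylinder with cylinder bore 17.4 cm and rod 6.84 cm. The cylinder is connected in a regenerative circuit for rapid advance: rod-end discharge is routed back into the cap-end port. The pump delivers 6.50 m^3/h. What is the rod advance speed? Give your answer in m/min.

In regeneration the rod-end outflow joins the pump flow into the cap end, so the net volume the pump must supply per unit advance equals the rod cross-section area.
Rod cross-section A_rod = π/4 × (6.84 cm)² = 36.75 cm^2
v = Q_pump / A_rod

v ≈ 29.5 m/min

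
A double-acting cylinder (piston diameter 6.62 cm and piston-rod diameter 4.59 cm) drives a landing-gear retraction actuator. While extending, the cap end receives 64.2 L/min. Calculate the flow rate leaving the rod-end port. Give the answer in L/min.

Cap-side area A_cap = π/4 × (6.62 cm)² = 34.42 cm^2
Rod-side annular area A_ann = π/4 × (6.62² − 4.59²) = 17.87 cm^2
Piston speed v = Q_in/A_cap; rod-end outflow Q_out = v × A_ann = Q_in × A_ann/A_cap.

Q_out ≈ 33.3 L/min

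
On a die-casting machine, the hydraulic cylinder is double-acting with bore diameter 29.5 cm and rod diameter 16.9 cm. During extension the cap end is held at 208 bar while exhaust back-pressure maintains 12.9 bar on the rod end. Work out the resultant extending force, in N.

Cap-side area A_cap = π/4 × (29.5 cm)² = 683.5 cm^2
Rod-side annular area A_ann = π/4 × (29.5² − 16.9²) = 459.2 cm^2
Net thrust = P_cap·A_cap − P_rod·A_ann = 1.422e6 N − 59230 N

F ≈ 1.36e6 N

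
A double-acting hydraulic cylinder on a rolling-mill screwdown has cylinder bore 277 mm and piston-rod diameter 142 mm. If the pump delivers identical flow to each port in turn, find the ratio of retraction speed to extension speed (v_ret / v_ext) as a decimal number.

v_ret/v_ext ≈ 1.36

Cap-side area A_cap = π/4 × (277 mm)² = 60260 mm^2
Rod-side annular area A_ann = π/4 × (277² − 142²) = 44430 mm^2
For equal Q, v ∝ 1/A, so v_ret/v_ext = A_cap/A_ann.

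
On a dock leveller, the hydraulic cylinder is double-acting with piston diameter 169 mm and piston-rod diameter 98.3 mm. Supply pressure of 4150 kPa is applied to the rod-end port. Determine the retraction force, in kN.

Rod-side annular area A_ann = π/4 × (169² − 98.3²) = 14840 mm^2
On retraction the pressure acts on the annular area (bore minus rod).
F = P × A_ann

F ≈ 61.6 kN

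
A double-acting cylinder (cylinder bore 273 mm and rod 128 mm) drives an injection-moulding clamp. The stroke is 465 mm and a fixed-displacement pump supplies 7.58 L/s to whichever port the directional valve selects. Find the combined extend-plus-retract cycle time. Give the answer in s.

t ≈ 6.39 s

Cap-side area A_cap = π/4 × (273 mm)² = 58530 mm^2
Rod-side annular area A_ann = π/4 × (273² − 128²) = 45670 mm^2
t_ext = A_cap·L/Q = 3.591 s
t_ret = A_ann·L/Q = 2.801 s
t_cycle = t_ext + t_ret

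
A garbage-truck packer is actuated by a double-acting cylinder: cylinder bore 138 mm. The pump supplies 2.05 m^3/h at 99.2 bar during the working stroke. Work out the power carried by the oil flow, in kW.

Hydraulic power = P × Q

W ≈ 5.65 kW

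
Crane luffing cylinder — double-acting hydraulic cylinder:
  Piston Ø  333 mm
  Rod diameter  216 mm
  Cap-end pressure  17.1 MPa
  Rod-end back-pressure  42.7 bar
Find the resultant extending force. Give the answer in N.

F ≈ 1.27e6 N

Cap-side area A_cap = π/4 × (333 mm)² = 87090 mm^2
Rod-side annular area A_ann = π/4 × (333² − 216²) = 50450 mm^2
Net thrust = P_cap·A_cap − P_rod·A_ann = 1.489e6 N − 2.154e5 N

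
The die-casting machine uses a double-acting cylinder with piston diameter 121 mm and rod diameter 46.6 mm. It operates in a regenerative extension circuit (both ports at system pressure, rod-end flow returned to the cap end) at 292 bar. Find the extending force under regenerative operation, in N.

With equal pressure on both faces, forces on the annular region cancel; the net push is pressure × rod cross-section.
Rod cross-section A_rod = π/4 × (46.6 mm)² = 1706 mm^2
F = P × A_rod

F ≈ 49800 N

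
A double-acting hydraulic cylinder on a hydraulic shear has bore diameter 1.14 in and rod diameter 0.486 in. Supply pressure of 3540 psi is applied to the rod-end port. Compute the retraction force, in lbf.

F ≈ 2960 lbf

Rod-side annular area A_ann = π/4 × (1.14² − 0.486²) = 0.8352 in^2
On retraction the pressure acts on the annular area (bore minus rod).
F = P × A_ann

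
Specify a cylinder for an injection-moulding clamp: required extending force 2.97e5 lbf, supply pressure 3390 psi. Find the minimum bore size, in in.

Extension force acts on the full piston face: F = P × (π/4)D².
D = √(4F / (πP)) = √(4 × 2.97e5 lbf / (π × 3390 psi))

D ≈ 10.6 in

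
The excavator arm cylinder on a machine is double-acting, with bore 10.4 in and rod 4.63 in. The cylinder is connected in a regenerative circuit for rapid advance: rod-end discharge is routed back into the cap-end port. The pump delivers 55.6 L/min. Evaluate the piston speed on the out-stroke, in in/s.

In regeneration the rod-end outflow joins the pump flow into the cap end, so the net volume the pump must supply per unit advance equals the rod cross-section area.
Rod cross-section A_rod = π/4 × (4.63 in)² = 16.84 in^2
v = Q_pump / A_rod

v ≈ 3.36 in/s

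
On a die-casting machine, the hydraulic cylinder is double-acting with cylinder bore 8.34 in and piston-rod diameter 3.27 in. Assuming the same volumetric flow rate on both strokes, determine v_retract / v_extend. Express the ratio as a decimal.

v_ret/v_ext ≈ 1.18

Cap-side area A_cap = π/4 × (8.34 in)² = 54.63 in^2
Rod-side annular area A_ann = π/4 × (8.34² − 3.27²) = 46.23 in^2
For equal Q, v ∝ 1/A, so v_ret/v_ext = A_cap/A_ann.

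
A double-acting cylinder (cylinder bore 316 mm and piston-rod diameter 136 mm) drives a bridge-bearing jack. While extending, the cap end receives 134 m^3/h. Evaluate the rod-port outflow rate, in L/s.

Cap-side area A_cap = π/4 × (316 mm)² = 78430 mm^2
Rod-side annular area A_ann = π/4 × (316² − 136²) = 63900 mm^2
Piston speed v = Q_in/A_cap; rod-end outflow Q_out = v × A_ann = Q_in × A_ann/A_cap.

Q_out ≈ 30.3 L/s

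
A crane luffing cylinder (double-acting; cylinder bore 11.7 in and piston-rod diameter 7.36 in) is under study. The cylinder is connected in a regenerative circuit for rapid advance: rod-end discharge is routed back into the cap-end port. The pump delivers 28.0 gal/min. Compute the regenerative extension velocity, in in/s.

v ≈ 2.53 in/s

In regeneration the rod-end outflow joins the pump flow into the cap end, so the net volume the pump must supply per unit advance equals the rod cross-section area.
Rod cross-section A_rod = π/4 × (7.36 in)² = 42.54 in^2
v = Q_pump / A_rod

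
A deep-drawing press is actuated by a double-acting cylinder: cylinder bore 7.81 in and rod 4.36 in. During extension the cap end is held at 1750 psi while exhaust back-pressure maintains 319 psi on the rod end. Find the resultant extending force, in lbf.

Cap-side area A_cap = π/4 × (7.81 in)² = 47.91 in^2
Rod-side annular area A_ann = π/4 × (7.81² − 4.36²) = 32.98 in^2
Net thrust = P_cap·A_cap − P_rod·A_ann = 83840 lbf − 10520 lbf

F ≈ 73300 lbf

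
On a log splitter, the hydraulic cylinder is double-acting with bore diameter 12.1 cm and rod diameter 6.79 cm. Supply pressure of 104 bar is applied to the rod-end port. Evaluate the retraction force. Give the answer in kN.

F ≈ 81.9 kN

Rod-side annular area A_ann = π/4 × (12.1² − 6.79²) = 78.78 cm^2
On retraction the pressure acts on the annular area (bore minus rod).
F = P × A_ann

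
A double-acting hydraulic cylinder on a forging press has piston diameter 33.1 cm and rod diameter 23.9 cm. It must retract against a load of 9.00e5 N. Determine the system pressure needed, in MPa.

Rod-side annular area A_ann = π/4 × (33.1² − 23.9²) = 411.9 cm^2
Retraction: pressure acts on the annular area.
P = F / A = 9.00e5 N / A

P ≈ 21.9 MPa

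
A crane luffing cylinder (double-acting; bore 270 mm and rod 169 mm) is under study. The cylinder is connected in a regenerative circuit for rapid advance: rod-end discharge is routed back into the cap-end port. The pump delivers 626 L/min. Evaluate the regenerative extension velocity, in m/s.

In regeneration the rod-end outflow joins the pump flow into the cap end, so the net volume the pump must supply per unit advance equals the rod cross-section area.
Rod cross-section A_rod = π/4 × (169 mm)² = 22430 mm^2
v = Q_pump / A_rod

v ≈ 0.465 m/s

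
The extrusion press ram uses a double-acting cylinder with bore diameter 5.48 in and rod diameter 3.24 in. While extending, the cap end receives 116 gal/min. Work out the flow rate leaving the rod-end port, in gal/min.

Cap-side area A_cap = π/4 × (5.48 in)² = 23.59 in^2
Rod-side annular area A_ann = π/4 × (5.48² − 3.24²) = 15.34 in^2
Piston speed v = Q_in/A_cap; rod-end outflow Q_out = v × A_ann = Q_in × A_ann/A_cap.

Q_out ≈ 75.5 gal/min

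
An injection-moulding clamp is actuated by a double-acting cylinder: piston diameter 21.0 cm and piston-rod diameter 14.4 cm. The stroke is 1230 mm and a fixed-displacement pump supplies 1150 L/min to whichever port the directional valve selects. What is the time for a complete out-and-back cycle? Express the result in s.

Cap-side area A_cap = π/4 × (21.0 cm)² = 346.4 cm^2
Rod-side annular area A_ann = π/4 × (21.0² − 14.4²) = 183.5 cm^2
t_ext = A_cap·L/Q = 2.223 s
t_ret = A_ann·L/Q = 1.178 s
t_cycle = t_ext + t_ret

t ≈ 3.40 s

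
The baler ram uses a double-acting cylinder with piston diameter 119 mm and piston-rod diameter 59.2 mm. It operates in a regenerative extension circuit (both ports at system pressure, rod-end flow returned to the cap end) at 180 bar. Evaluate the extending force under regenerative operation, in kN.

F ≈ 49.5 kN

With equal pressure on both faces, forces on the annular region cancel; the net push is pressure × rod cross-section.
Rod cross-section A_rod = π/4 × (59.2 mm)² = 2753 mm^2
F = P × A_rod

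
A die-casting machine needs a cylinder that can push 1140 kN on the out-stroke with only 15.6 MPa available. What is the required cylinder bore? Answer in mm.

D ≈ 305 mm

Extension force acts on the full piston face: F = P × (π/4)D².
D = √(4F / (πP)) = √(4 × 1140 kN / (π × 15.6 MPa))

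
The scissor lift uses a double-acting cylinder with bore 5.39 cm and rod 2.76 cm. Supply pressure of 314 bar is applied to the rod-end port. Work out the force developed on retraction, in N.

F ≈ 52900 N

Rod-side annular area A_ann = π/4 × (5.39² − 2.76²) = 16.83 cm^2
On retraction the pressure acts on the annular area (bore minus rod).
F = P × A_ann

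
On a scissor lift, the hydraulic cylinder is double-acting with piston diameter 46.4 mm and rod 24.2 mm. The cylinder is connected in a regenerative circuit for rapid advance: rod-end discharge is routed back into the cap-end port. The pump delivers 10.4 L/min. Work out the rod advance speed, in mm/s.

v ≈ 377 mm/s

In regeneration the rod-end outflow joins the pump flow into the cap end, so the net volume the pump must supply per unit advance equals the rod cross-section area.
Rod cross-section A_rod = π/4 × (24.2 mm)² = 460.0 mm^2
v = Q_pump / A_rod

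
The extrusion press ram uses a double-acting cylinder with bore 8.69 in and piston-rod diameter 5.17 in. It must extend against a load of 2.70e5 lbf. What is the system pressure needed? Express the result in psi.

Cap-side area A_cap = π/4 × (8.69 in)² = 59.31 in^2
P = F / A = 2.70e5 lbf / A

P ≈ 4550 psi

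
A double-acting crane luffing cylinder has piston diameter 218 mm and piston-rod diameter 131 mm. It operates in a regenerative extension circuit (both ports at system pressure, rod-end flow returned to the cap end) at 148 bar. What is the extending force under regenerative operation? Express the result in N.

With equal pressure on both faces, forces on the annular region cancel; the net push is pressure × rod cross-section.
Rod cross-section A_rod = π/4 × (131 mm)² = 13480 mm^2
F = P × A_rod

F ≈ 1.99e5 N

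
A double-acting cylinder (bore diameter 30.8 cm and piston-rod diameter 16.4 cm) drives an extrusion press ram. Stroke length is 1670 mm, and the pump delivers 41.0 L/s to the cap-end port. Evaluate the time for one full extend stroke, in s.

Cap-side area A_cap = π/4 × (30.8 cm)² = 745.1 cm^2
Swept volume V = A × L; t = V / Q = A·L / Q

t ≈ 3.03 s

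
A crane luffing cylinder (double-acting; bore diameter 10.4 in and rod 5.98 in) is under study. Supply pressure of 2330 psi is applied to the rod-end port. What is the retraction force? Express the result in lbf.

F ≈ 1.32e5 lbf

Rod-side annular area A_ann = π/4 × (10.4² − 5.98²) = 56.86 in^2
On retraction the pressure acts on the annular area (bore minus rod).
F = P × A_ann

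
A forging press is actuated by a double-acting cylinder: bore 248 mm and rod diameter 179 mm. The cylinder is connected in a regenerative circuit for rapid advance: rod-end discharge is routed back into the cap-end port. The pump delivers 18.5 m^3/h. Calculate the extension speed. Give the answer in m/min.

v ≈ 12.3 m/min

In regeneration the rod-end outflow joins the pump flow into the cap end, so the net volume the pump must supply per unit advance equals the rod cross-section area.
Rod cross-section A_rod = π/4 × (179 mm)² = 25160 mm^2
v = Q_pump / A_rod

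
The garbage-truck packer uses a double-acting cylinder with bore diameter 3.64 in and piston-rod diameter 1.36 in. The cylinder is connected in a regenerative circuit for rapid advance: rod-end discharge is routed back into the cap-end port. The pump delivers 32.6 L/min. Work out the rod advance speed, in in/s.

In regeneration the rod-end outflow joins the pump flow into the cap end, so the net volume the pump must supply per unit advance equals the rod cross-section area.
Rod cross-section A_rod = π/4 × (1.36 in)² = 1.453 in^2
v = Q_pump / A_rod

v ≈ 22.8 in/s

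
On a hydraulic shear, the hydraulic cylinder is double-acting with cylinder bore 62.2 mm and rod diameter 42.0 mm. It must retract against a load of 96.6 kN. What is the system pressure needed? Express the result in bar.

P ≈ 584 bar

Rod-side annular area A_ann = π/4 × (62.2² − 42.0²) = 1653 mm^2
Retraction: pressure acts on the annular area.
P = F / A = 96.6 kN / A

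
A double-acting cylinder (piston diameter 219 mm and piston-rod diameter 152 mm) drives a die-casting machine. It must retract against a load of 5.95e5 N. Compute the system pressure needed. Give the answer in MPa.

P ≈ 30.5 MPa

Rod-side annular area A_ann = π/4 × (219² − 152²) = 19520 mm^2
Retraction: pressure acts on the annular area.
P = F / A = 5.95e5 N / A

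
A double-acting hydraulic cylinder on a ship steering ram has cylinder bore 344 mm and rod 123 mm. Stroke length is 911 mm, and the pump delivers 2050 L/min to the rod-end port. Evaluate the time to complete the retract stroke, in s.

Rod-side annular area A_ann = π/4 × (344² − 123²) = 81060 mm^2
Swept volume V = A × L; t = V / Q = A·L / Q

t ≈ 2.16 s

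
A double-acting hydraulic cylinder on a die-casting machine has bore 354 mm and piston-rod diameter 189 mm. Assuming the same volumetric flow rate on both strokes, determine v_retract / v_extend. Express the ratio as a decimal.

v_ret/v_ext ≈ 1.40

Cap-side area A_cap = π/4 × (354 mm)² = 98420 mm^2
Rod-side annular area A_ann = π/4 × (354² − 189²) = 70370 mm^2
For equal Q, v ∝ 1/A, so v_ret/v_ext = A_cap/A_ann.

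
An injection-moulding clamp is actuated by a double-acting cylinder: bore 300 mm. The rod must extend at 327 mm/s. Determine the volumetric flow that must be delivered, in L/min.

Cap-side area A_cap = π/4 × (300 mm)² = 70690 mm^2
Q = A × v

Q ≈ 1390 L/min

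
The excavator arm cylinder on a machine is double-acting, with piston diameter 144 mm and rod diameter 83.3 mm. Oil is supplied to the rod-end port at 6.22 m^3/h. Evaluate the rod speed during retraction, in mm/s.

v ≈ 159 mm/s

Rod-side annular area A_ann = π/4 × (144² − 83.3²) = 10840 mm^2
Flow into the rod-end port fills the annular volume.
v = Q / A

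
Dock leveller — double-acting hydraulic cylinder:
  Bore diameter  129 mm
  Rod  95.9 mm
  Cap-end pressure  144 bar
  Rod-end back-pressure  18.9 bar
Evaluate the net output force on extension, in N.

F ≈ 1.77e5 N

Cap-side area A_cap = π/4 × (129 mm)² = 13070 mm^2
Rod-side annular area A_ann = π/4 × (129² − 95.9²) = 5847 mm^2
Net thrust = P_cap·A_cap − P_rod·A_ann = 1.882e5 N − 11050 N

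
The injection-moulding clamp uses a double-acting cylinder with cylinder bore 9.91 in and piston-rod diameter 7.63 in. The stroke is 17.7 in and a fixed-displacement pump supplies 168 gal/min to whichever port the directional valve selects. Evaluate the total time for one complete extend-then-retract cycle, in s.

Cap-side area A_cap = π/4 × (9.91 in)² = 77.13 in^2
Rod-side annular area A_ann = π/4 × (9.91² − 7.63²) = 31.41 in^2
t_ext = A_cap·L/Q = 2.111 s
t_ret = A_ann·L/Q = 0.8595 s
t_cycle = t_ext + t_ret

t ≈ 2.97 s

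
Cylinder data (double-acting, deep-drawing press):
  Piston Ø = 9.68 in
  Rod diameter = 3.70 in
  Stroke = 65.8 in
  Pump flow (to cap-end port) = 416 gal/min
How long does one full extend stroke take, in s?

t ≈ 3.02 s

Cap-side area A_cap = π/4 × (9.68 in)² = 73.59 in^2
Swept volume V = A × L; t = V / Q = A·L / Q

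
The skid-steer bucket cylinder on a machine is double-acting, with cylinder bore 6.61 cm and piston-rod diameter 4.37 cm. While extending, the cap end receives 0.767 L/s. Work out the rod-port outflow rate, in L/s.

Q_out ≈ 0.432 L/s

Cap-side area A_cap = π/4 × (6.61 cm)² = 34.32 cm^2
Rod-side annular area A_ann = π/4 × (6.61² − 4.37²) = 19.32 cm^2
Piston speed v = Q_in/A_cap; rod-end outflow Q_out = v × A_ann = Q_in × A_ann/A_cap.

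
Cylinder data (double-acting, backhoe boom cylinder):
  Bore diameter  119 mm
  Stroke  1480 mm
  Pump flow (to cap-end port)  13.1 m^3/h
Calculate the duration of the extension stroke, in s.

t ≈ 4.52 s

Cap-side area A_cap = π/4 × (119 mm)² = 11120 mm^2
Swept volume V = A × L; t = V / Q = A·L / Q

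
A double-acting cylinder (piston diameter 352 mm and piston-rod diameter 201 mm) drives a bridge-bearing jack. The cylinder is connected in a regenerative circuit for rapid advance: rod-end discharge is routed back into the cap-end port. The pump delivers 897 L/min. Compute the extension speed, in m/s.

v ≈ 0.471 m/s

In regeneration the rod-end outflow joins the pump flow into the cap end, so the net volume the pump must supply per unit advance equals the rod cross-section area.
Rod cross-section A_rod = π/4 × (201 mm)² = 31730 mm^2
v = Q_pump / A_rod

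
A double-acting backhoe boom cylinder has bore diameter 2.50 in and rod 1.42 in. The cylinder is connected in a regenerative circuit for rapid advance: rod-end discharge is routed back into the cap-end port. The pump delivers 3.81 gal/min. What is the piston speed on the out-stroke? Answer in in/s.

v ≈ 9.26 in/s

In regeneration the rod-end outflow joins the pump flow into the cap end, so the net volume the pump must supply per unit advance equals the rod cross-section area.
Rod cross-section A_rod = π/4 × (1.42 in)² = 1.584 in^2
v = Q_pump / A_rod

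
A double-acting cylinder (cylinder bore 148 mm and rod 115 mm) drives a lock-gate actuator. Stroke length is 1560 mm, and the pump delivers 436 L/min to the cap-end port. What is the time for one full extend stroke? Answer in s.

t ≈ 3.69 s

Cap-side area A_cap = π/4 × (148 mm)² = 17200 mm^2
Swept volume V = A × L; t = V / Q = A·L / Q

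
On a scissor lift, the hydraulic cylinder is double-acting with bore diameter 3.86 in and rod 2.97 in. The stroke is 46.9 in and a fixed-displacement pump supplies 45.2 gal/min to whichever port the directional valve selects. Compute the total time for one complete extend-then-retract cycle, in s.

t ≈ 4.44 s

Cap-side area A_cap = π/4 × (3.86 in)² = 11.70 in^2
Rod-side annular area A_ann = π/4 × (3.86² − 2.97²) = 4.774 in^2
t_ext = A_cap·L/Q = 3.154 s
t_ret = A_ann·L/Q = 1.287 s
t_cycle = t_ext + t_ret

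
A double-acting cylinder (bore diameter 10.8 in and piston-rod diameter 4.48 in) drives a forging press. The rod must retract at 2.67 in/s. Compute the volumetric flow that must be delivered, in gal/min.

Rod-side annular area A_ann = π/4 × (10.8² − 4.48²) = 75.85 in^2
Q = A × v

Q ≈ 52.6 gal/min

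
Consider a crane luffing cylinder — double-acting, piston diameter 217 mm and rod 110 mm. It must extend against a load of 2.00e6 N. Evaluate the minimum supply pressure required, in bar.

P ≈ 541 bar

Cap-side area A_cap = π/4 × (217 mm)² = 36980 mm^2
P = F / A = 2.00e6 N / A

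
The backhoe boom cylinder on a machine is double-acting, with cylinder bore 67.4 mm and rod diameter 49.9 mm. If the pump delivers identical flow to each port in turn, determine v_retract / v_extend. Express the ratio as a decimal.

Cap-side area A_cap = π/4 × (67.4 mm)² = 3568 mm^2
Rod-side annular area A_ann = π/4 × (67.4² − 49.9²) = 1612 mm^2
For equal Q, v ∝ 1/A, so v_ret/v_ext = A_cap/A_ann.

v_ret/v_ext ≈ 2.21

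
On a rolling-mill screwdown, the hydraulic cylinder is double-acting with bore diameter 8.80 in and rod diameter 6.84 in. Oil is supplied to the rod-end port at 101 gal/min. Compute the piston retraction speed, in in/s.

v ≈ 16.2 in/s

Rod-side annular area A_ann = π/4 × (8.80² − 6.84²) = 24.08 in^2
Flow into the rod-end port fills the annular volume.
v = Q / A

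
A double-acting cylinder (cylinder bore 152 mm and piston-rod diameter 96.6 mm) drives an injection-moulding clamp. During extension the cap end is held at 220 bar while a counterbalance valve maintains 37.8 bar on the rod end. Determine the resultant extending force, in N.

F ≈ 3.58e5 N

Cap-side area A_cap = π/4 × (152 mm)² = 18150 mm^2
Rod-side annular area A_ann = π/4 × (152² − 96.6²) = 10820 mm^2
Net thrust = P_cap·A_cap − P_rod·A_ann = 3.992e5 N − 40890 N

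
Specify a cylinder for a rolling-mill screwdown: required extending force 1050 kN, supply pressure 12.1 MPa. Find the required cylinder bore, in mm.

Extension force acts on the full piston face: F = P × (π/4)D².
D = √(4F / (πP)) = √(4 × 1050 kN / (π × 12.1 MPa))

D ≈ 332 mm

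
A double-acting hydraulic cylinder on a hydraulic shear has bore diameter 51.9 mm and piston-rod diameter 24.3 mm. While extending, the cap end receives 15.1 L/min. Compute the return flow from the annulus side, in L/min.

Q_out ≈ 11.8 L/min

Cap-side area A_cap = π/4 × (51.9 mm)² = 2116 mm^2
Rod-side annular area A_ann = π/4 × (51.9² − 24.3²) = 1652 mm^2
Piston speed v = Q_in/A_cap; rod-end outflow Q_out = v × A_ann = Q_in × A_ann/A_cap.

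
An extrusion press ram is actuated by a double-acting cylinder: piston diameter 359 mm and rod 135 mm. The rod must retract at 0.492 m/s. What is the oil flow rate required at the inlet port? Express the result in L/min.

Rod-side annular area A_ann = π/4 × (359² − 135²) = 86910 mm^2
Q = A × v

Q ≈ 2570 L/min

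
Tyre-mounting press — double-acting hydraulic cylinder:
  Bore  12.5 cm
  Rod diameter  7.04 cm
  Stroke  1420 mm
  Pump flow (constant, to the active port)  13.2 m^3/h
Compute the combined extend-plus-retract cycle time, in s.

t ≈ 8.00 s

Cap-side area A_cap = π/4 × (12.5 cm)² = 122.7 cm^2
Rod-side annular area A_ann = π/4 × (12.5² − 7.04²) = 83.79 cm^2
t_ext = A_cap·L/Q = 4.753 s
t_ret = A_ann·L/Q = 3.245 s
t_cycle = t_ext + t_ret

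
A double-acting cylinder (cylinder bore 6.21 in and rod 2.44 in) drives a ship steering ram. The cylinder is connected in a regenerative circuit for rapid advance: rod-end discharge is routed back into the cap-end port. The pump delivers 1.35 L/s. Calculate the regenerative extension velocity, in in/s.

In regeneration the rod-end outflow joins the pump flow into the cap end, so the net volume the pump must supply per unit advance equals the rod cross-section area.
Rod cross-section A_rod = π/4 × (2.44 in)² = 4.676 in^2
v = Q_pump / A_rod

v ≈ 17.6 in/s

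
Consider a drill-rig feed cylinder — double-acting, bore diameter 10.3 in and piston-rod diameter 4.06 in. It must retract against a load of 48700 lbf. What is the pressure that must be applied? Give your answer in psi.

P ≈ 692 psi

Rod-side annular area A_ann = π/4 × (10.3² − 4.06²) = 70.38 in^2
Retraction: pressure acts on the annular area.
P = F / A = 48700 lbf / A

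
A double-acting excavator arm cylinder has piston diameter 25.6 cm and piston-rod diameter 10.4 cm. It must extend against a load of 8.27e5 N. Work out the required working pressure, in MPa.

Cap-side area A_cap = π/4 × (25.6 cm)² = 514.7 cm^2
P = F / A = 8.27e5 N / A

P ≈ 16.1 MPa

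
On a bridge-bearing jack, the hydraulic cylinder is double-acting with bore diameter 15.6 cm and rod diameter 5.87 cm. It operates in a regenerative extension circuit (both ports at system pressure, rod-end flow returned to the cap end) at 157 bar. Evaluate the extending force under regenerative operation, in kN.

With equal pressure on both faces, forces on the annular region cancel; the net push is pressure × rod cross-section.
Rod cross-section A_rod = π/4 × (5.87 cm)² = 27.06 cm^2
F = P × A_rod

F ≈ 42.5 kN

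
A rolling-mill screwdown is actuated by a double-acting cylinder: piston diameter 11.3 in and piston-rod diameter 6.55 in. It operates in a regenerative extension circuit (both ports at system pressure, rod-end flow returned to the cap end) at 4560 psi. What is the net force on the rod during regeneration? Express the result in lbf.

With equal pressure on both faces, forces on the annular region cancel; the net push is pressure × rod cross-section.
Rod cross-section A_rod = π/4 × (6.55 in)² = 33.70 in^2
F = P × A_rod

F ≈ 1.54e5 lbf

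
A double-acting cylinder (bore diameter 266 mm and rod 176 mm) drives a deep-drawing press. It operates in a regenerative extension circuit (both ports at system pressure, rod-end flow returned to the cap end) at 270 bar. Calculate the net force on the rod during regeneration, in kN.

F ≈ 657 kN

With equal pressure on both faces, forces on the annular region cancel; the net push is pressure × rod cross-section.
Rod cross-section A_rod = π/4 × (176 mm)² = 24330 mm^2
F = P × A_rod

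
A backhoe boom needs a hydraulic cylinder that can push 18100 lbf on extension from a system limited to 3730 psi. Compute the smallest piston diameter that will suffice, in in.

Extension force acts on the full piston face: F = P × (π/4)D².
D = √(4F / (πP)) = √(4 × 18100 lbf / (π × 3730 psi))

D ≈ 2.49 in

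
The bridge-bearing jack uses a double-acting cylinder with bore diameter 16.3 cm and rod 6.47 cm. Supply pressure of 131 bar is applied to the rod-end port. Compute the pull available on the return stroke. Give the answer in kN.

F ≈ 230 kN

Rod-side annular area A_ann = π/4 × (16.3² − 6.47²) = 175.8 cm^2
On retraction the pressure acts on the annular area (bore minus rod).
F = P × A_ann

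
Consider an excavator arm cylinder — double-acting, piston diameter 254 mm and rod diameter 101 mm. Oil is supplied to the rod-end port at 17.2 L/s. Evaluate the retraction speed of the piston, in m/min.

Rod-side annular area A_ann = π/4 × (254² − 101²) = 42660 mm^2
Flow into the rod-end port fills the annular volume.
v = Q / A

v ≈ 24.2 m/min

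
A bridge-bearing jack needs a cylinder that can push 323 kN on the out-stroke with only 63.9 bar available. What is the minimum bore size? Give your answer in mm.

Extension force acts on the full piston face: F = P × (π/4)D².
D = √(4F / (πP)) = √(4 × 323 kN / (π × 63.9 bar))

D ≈ 254 mm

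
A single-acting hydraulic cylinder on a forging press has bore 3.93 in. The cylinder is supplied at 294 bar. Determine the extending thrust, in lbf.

Cap-side area A_cap = π/4 × (3.93 in)² = 12.13 in^2
F = P × A_cap = 294 bar × A_cap

F ≈ 51700 lbf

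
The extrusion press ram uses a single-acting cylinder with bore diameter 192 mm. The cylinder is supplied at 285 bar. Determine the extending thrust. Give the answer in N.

F ≈ 8.25e5 N

Cap-side area A_cap = π/4 × (192 mm)² = 28950 mm^2
F = P × A_cap = 285 bar × A_cap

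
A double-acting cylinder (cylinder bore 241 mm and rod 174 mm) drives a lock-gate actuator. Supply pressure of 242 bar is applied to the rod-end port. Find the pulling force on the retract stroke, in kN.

Rod-side annular area A_ann = π/4 × (241² − 174²) = 21840 mm^2
On retraction the pressure acts on the annular area (bore minus rod).
F = P × A_ann

F ≈ 528 kN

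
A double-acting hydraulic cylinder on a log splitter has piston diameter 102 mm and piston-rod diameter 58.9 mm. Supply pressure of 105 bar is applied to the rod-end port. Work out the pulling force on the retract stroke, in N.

F ≈ 57200 N

Rod-side annular area A_ann = π/4 × (102² − 58.9²) = 5447 mm^2
On retraction the pressure acts on the annular area (bore minus rod).
F = P × A_ann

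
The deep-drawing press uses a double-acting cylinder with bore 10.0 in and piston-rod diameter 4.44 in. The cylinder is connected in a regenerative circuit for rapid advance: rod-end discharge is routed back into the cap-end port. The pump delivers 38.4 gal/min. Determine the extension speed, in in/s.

In regeneration the rod-end outflow joins the pump flow into the cap end, so the net volume the pump must supply per unit advance equals the rod cross-section area.
Rod cross-section A_rod = π/4 × (4.44 in)² = 15.48 in^2
v = Q_pump / A_rod

v ≈ 9.55 in/s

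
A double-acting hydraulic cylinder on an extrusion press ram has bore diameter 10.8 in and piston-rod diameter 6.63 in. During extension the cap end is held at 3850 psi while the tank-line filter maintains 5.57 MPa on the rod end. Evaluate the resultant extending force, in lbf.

Cap-side area A_cap = π/4 × (10.8 in)² = 91.61 in^2
Rod-side annular area A_ann = π/4 × (10.8² − 6.63²) = 57.09 in^2
Net thrust = P_cap·A_cap − P_rod·A_ann = 3.527e5 lbf − 46120 lbf

F ≈ 3.07e5 lbf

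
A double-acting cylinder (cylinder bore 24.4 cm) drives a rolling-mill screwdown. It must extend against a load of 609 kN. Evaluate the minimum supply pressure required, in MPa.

P ≈ 13.0 MPa

Cap-side area A_cap = π/4 × (24.4 cm)² = 467.6 cm^2
P = F / A = 609 kN / A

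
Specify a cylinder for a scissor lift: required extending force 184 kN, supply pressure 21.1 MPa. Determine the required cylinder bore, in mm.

D ≈ 105 mm

Extension force acts on the full piston face: F = P × (π/4)D².
D = √(4F / (πP)) = √(4 × 184 kN / (π × 21.1 MPa))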